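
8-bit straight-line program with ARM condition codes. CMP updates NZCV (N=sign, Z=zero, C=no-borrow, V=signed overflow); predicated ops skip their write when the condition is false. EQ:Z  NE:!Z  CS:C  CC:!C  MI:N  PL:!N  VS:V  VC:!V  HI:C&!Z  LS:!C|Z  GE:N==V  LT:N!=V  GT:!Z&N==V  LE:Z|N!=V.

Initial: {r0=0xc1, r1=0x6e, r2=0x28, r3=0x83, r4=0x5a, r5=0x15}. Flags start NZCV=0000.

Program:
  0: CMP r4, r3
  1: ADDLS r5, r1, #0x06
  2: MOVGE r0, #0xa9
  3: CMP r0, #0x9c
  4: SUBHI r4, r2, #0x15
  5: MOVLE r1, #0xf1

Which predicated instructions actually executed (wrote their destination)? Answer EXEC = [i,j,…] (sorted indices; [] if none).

0: ✓ CMP  NZCV=1001
1: ✓ ADDLS  r5←0x74
2: ✓ MOVGE  r0←0xa9
3: ✓ CMP  NZCV=0010
4: ✓ SUBHI  r4←0x13
5: · MOVLE

EXEC = [1,2,4]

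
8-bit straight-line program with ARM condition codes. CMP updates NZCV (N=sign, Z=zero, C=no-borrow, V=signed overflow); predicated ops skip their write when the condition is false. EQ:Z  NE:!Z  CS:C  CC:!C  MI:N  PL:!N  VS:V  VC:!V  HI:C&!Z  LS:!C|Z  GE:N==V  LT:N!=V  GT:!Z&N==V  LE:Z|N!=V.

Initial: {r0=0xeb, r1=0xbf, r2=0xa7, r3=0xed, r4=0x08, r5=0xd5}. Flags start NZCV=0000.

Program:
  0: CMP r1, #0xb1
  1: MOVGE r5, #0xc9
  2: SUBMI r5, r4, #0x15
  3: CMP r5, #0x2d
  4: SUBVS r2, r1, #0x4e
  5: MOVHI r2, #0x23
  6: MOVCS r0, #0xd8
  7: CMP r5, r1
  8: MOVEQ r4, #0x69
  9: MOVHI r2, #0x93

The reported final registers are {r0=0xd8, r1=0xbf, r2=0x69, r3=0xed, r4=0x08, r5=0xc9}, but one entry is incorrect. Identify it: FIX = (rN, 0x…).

FIX = (r2, 0x93)

[0] flags=0010 → (cmp)
[1] flags=0010 GE?T → r5=0xc9
[2] flags=0010 MI?F → skip
[3] flags=1010 → (cmp)
[4] flags=1010 VS?F → skip
[5] flags=1010 HI?T → r2=0x23
[6] flags=1010 CS?T → r0=0xd8
[7] flags=0010 → (cmp)
[8] flags=0010 EQ?F → skip
[9] flags=0010 HI?T → r2=0x93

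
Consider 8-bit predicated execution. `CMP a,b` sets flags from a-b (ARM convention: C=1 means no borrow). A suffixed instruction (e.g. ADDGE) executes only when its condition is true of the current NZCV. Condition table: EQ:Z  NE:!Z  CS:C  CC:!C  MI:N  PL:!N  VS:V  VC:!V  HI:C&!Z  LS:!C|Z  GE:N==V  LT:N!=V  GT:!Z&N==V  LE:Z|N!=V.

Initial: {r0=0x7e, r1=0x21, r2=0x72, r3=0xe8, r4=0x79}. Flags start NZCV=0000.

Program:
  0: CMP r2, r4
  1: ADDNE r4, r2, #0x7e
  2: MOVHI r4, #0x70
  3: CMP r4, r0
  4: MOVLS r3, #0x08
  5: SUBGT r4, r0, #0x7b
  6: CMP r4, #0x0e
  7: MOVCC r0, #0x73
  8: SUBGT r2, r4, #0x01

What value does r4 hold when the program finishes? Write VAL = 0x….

VAL = 0xf0

[0] flags=1000 → (cmp)
[1] flags=1000 NE?T → r4=0xf0
[2] flags=1000 HI?F → skip
[3] flags=0011 → (cmp)
[4] flags=0011 LS?F → skip
[5] flags=0011 GT?F → skip
[6] flags=1010 → (cmp)
[7] flags=1010 CC?F → skip
[8] flags=1010 GT?F → skip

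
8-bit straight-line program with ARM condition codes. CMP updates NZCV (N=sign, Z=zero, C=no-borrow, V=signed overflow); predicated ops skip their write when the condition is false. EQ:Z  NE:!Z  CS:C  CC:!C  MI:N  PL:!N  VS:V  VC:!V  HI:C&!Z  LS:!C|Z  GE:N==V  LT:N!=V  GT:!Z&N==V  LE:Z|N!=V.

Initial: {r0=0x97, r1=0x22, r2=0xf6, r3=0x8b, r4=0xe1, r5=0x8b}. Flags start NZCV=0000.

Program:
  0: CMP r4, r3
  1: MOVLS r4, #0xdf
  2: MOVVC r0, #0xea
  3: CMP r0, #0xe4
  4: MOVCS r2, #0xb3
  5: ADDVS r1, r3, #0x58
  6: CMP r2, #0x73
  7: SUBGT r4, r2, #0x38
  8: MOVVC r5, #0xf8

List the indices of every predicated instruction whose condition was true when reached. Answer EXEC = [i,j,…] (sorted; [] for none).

EXEC = [2,4]

0: ✓ CMP  NZCV=0010
1: · MOVLS
2: ✓ MOVVC  r0←0xea
3: ✓ CMP  NZCV=0010
4: ✓ MOVCS  r2←0xb3
5: · ADDVS
6: ✓ CMP  NZCV=0011
7: · SUBGT
8: · MOVVC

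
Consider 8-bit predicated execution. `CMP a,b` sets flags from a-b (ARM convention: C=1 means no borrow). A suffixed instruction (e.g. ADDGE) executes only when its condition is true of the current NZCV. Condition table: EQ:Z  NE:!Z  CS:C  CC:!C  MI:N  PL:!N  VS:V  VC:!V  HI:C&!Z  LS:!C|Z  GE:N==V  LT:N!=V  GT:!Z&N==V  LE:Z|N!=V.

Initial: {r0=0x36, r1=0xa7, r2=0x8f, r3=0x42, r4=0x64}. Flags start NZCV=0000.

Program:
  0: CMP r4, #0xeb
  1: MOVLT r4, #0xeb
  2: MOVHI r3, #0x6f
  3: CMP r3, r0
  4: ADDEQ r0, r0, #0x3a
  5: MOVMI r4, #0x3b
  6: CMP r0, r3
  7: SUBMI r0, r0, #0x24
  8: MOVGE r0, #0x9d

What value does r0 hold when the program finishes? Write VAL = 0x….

VAL = 0x12

[0] flags=0000 → (cmp)
[1] flags=0000 LT?F → skip
[2] flags=0000 HI?F → skip
[3] flags=0010 → (cmp)
[4] flags=0010 EQ?F → skip
[5] flags=0010 MI?F → skip
[6] flags=1000 → (cmp)
[7] flags=1000 MI?T → r0=0x12
[8] flags=1000 GE?F → skip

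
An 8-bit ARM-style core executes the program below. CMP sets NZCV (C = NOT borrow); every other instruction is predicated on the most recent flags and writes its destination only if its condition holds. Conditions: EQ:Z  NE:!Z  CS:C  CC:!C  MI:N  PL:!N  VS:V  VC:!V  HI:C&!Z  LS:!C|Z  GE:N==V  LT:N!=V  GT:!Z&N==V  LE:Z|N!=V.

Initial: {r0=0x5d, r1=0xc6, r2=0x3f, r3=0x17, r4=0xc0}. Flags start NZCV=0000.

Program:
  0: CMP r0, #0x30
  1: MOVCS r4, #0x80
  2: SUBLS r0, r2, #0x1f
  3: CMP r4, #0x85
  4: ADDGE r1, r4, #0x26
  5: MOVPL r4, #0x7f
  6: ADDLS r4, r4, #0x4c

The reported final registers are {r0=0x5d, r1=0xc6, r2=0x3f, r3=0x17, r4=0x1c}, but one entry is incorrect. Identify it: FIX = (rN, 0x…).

FIX = (r4, 0xcc)

0: ✓ CMP  NZCV=0010
1: ✓ MOVCS  r4←0x80
2: · SUBLS
3: ✓ CMP  NZCV=1000
4: · ADDGE
5: · MOVPL
6: ✓ ADDLS  r4←0xcc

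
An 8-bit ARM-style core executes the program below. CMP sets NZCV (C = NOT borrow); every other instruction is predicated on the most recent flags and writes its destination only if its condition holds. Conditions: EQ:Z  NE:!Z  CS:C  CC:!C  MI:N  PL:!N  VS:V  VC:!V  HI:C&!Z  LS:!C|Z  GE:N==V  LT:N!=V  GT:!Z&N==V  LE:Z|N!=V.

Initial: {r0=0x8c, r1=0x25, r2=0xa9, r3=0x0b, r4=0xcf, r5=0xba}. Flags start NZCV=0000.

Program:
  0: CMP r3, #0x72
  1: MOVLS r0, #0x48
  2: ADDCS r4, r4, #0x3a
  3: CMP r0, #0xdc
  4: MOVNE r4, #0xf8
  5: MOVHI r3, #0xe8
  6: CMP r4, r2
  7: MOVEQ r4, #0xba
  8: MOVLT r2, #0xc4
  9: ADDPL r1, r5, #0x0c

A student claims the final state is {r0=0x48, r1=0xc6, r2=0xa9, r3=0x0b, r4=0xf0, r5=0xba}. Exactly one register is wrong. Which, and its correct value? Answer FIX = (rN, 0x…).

FIX = (r4, 0xf8)

0: ✓ CMP  NZCV=1000
1: ✓ MOVLS  r0←0x48
2: · ADDCS
3: ✓ CMP  NZCV=0000
4: ✓ MOVNE  r4←0xf8
5: · MOVHI
6: ✓ CMP  NZCV=0010
7: · MOVEQ
8: · MOVLT
9: ✓ ADDPL  r1←0xc6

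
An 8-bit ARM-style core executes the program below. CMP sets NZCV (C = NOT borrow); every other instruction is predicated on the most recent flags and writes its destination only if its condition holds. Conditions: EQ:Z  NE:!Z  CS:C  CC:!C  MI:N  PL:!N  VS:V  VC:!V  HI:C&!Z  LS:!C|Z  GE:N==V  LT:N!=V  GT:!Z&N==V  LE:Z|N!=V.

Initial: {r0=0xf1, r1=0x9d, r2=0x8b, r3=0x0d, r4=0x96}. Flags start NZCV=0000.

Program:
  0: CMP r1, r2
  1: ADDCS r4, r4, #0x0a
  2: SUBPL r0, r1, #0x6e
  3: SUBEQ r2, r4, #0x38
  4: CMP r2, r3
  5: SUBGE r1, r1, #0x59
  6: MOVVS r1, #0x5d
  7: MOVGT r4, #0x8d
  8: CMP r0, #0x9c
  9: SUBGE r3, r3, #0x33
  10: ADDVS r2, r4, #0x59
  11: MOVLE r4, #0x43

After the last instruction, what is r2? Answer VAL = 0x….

VAL = 0xf9

[0] flags=0010 → (cmp)
[1] flags=0010 CS?T → r4=0xa0
[2] flags=0010 PL?T → r0=0x2f
[3] flags=0010 EQ?F → skip
[4] flags=0011 → (cmp)
[5] flags=0011 GE?F → skip
[6] flags=0011 VS?T → r1=0x5d
[7] flags=0011 GT?F → skip
[8] flags=1001 → (cmp)
[9] flags=1001 GE?T → r3=0xda
[10] flags=1001 VS?T → r2=0xf9
[11] flags=1001 LE?F → skip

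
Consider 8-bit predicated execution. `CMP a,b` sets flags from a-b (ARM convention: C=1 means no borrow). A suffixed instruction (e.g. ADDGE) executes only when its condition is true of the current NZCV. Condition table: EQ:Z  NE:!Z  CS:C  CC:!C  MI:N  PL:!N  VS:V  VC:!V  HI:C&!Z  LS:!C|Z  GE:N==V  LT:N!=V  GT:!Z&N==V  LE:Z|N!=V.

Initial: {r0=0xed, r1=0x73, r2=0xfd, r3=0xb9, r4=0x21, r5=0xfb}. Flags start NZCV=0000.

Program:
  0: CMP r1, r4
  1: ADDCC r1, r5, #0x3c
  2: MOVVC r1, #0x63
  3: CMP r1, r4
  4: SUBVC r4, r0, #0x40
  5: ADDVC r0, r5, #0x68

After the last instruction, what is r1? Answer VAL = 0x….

[0] flags=0010 → (cmp)
[1] flags=0010 CC?F → skip
[2] flags=0010 VC?T → r1=0x63
[3] flags=0010 → (cmp)
[4] flags=0010 VC?T → r4=0xad
[5] flags=0010 VC?T → r0=0x63

VAL = 0x63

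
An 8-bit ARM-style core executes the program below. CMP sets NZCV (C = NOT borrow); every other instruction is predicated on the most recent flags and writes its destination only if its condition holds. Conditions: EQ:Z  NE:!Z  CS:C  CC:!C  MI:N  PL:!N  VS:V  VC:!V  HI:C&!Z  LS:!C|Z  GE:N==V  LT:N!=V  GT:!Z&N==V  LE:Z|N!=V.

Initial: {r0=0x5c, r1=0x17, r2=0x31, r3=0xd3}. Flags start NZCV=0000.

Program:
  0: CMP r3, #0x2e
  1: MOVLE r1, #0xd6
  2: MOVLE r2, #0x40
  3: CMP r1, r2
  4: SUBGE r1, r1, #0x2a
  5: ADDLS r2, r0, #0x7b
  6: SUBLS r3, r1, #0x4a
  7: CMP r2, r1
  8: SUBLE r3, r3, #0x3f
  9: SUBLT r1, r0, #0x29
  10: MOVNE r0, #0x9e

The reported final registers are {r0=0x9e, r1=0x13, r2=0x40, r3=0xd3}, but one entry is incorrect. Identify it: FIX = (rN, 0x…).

FIX = (r1, 0xd6)

[0] flags=1010 → (cmp)
[1] flags=1010 LE?T → r1=0xd6
[2] flags=1010 LE?T → r2=0x40
[3] flags=1010 → (cmp)
[4] flags=1010 GE?F → skip
[5] flags=1010 LS?F → skip
[6] flags=1010 LS?F → skip
[7] flags=0000 → (cmp)
[8] flags=0000 LE?F → skip
[9] flags=0000 LT?F → skip
[10] flags=0000 NE?T → r0=0x9e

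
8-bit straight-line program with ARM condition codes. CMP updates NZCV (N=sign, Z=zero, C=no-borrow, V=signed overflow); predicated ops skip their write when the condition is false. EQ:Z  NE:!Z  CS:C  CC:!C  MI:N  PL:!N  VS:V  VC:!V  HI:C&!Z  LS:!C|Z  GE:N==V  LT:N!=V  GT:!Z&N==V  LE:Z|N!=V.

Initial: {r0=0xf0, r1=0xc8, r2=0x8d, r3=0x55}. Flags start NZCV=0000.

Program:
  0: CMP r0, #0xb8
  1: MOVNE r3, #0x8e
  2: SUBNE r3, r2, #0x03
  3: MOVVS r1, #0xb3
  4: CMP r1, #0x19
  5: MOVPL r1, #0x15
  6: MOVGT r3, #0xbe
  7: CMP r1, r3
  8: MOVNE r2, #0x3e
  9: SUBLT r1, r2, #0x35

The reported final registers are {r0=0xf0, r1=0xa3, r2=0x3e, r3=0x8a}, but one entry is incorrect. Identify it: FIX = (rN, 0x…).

FIX = (r1, 0xc8)

0: ✓ CMP  NZCV=0010
1: ✓ MOVNE  r3←0x8e
2: ✓ SUBNE  r3←0x8a
3: · MOVVS
4: ✓ CMP  NZCV=1010
5: · MOVPL
6: · MOVGT
7: ✓ CMP  NZCV=0010
8: ✓ MOVNE  r2←0x3e
9: · SUBLT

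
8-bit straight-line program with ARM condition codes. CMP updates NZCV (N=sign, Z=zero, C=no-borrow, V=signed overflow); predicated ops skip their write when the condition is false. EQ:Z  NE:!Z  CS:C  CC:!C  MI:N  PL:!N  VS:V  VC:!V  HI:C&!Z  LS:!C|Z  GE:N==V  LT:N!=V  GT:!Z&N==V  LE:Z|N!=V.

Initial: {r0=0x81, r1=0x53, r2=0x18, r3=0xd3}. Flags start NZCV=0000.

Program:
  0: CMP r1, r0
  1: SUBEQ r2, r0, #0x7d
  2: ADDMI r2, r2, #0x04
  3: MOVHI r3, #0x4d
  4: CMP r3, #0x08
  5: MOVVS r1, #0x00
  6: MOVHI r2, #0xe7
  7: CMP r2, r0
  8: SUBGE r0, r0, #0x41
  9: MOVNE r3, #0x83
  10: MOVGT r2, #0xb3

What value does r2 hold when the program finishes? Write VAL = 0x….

VAL = 0xb3

[0] flags=1001 → (cmp)
[1] flags=1001 EQ?F → skip
[2] flags=1001 MI?T → r2=0x1c
[3] flags=1001 HI?F → skip
[4] flags=1010 → (cmp)
[5] flags=1010 VS?F → skip
[6] flags=1010 HI?T → r2=0xe7
[7] flags=0010 → (cmp)
[8] flags=0010 GE?T → r0=0x40
[9] flags=0010 NE?T → r3=0x83
[10] flags=0010 GT?T → r2=0xb3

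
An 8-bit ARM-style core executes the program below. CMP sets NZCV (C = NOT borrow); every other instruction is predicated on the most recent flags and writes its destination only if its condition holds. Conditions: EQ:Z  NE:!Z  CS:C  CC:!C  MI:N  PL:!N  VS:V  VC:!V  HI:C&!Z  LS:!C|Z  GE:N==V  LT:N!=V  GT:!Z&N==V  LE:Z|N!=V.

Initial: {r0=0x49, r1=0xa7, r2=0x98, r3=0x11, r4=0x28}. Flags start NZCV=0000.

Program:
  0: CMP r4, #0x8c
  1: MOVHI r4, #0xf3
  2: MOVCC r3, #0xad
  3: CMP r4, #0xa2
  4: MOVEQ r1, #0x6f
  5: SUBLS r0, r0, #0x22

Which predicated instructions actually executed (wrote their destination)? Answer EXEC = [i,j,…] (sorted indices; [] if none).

[0] flags=1001 → (cmp)
[1] flags=1001 HI?F → skip
[2] flags=1001 CC?T → r3=0xad
[3] flags=1001 → (cmp)
[4] flags=1001 EQ?F → skip
[5] flags=1001 LS?T → r0=0x27

EXEC = [2,5]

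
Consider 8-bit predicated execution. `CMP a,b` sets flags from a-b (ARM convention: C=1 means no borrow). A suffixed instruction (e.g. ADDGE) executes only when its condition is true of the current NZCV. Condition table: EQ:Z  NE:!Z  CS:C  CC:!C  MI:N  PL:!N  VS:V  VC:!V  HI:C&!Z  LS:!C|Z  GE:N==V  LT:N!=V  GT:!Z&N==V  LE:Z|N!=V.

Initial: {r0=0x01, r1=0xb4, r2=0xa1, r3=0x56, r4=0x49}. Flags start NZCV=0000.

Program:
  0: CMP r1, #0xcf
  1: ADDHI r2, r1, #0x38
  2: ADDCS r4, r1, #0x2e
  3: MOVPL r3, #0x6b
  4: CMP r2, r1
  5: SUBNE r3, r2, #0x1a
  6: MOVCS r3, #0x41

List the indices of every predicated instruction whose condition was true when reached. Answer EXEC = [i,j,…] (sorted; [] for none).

0: ✓ CMP  NZCV=1000
1: · ADDHI
2: · ADDCS
3: · MOVPL
4: ✓ CMP  NZCV=1000
5: ✓ SUBNE  r3←0x87
6: · MOVCS

EXEC = [5]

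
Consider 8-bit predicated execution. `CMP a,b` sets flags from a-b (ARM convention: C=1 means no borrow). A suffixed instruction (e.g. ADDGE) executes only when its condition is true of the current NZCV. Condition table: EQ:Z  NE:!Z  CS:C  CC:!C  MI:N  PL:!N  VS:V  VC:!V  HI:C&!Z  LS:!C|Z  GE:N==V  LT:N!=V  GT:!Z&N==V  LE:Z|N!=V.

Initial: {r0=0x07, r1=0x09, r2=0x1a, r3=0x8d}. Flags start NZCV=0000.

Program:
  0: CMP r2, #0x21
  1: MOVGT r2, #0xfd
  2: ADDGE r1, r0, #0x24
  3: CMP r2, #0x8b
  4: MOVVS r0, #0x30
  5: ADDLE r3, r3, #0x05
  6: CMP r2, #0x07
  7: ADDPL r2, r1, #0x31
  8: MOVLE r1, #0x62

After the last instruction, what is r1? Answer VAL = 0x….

0: ✓ CMP  NZCV=1000
1: · MOVGT
2: · ADDGE
3: ✓ CMP  NZCV=1001
4: ✓ MOVVS  r0←0x30
5: · ADDLE
6: ✓ CMP  NZCV=0010
7: ✓ ADDPL  r2←0x3a
8: · MOVLE

VAL = 0x09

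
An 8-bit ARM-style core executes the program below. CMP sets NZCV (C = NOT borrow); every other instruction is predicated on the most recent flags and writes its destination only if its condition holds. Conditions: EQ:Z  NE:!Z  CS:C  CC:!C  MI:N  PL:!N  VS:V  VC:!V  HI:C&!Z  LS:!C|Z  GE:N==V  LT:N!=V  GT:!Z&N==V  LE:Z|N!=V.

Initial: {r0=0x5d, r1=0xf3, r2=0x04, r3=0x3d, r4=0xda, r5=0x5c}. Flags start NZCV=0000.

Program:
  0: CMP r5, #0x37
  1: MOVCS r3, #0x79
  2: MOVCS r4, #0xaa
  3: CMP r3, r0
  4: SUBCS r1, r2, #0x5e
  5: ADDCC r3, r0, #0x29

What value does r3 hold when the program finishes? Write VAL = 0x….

[0] flags=0010 → (cmp)
[1] flags=0010 CS?T → r3=0x79
[2] flags=0010 CS?T → r4=0xaa
[3] flags=0010 → (cmp)
[4] flags=0010 CS?T → r1=0xa6
[5] flags=0010 CC?F → skip

VAL = 0x79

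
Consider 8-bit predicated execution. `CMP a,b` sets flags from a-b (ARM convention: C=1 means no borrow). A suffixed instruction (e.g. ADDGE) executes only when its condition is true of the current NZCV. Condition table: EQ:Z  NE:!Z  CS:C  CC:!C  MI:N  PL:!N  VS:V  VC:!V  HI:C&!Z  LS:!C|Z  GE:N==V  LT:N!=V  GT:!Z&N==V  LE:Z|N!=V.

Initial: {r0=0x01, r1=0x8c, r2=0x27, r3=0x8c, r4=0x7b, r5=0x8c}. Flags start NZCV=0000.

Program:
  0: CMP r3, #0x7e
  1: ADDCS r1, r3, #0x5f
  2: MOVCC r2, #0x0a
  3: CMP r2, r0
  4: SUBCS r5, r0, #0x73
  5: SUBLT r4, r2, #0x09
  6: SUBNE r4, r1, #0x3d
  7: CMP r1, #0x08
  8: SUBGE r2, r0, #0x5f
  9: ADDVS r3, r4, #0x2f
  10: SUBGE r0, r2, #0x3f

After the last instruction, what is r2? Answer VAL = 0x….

VAL = 0x27

[0] flags=0011 → (cmp)
[1] flags=0011 CS?T → r1=0xeb
[2] flags=0011 CC?F → skip
[3] flags=0010 → (cmp)
[4] flags=0010 CS?T → r5=0x8e
[5] flags=0010 LT?F → skip
[6] flags=0010 NE?T → r4=0xae
[7] flags=1010 → (cmp)
[8] flags=1010 GE?F → skip
[9] flags=1010 VS?F → skip
[10] flags=1010 GE?F → skip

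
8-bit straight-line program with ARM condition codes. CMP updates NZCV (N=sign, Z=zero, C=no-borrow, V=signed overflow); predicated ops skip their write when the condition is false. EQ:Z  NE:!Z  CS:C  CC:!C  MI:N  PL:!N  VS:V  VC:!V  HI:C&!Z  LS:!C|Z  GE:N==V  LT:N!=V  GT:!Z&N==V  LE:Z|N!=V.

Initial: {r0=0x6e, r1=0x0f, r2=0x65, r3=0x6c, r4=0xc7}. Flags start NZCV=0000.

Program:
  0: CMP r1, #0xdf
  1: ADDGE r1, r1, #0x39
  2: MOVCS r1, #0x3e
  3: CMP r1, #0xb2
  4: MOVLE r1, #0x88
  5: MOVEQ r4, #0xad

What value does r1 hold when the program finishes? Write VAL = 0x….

[0] flags=0000 → (cmp)
[1] flags=0000 GE?T → r1=0x48
[2] flags=0000 CS?F → skip
[3] flags=1001 → (cmp)
[4] flags=1001 LE?F → skip
[5] flags=1001 EQ?F → skip

VAL = 0x48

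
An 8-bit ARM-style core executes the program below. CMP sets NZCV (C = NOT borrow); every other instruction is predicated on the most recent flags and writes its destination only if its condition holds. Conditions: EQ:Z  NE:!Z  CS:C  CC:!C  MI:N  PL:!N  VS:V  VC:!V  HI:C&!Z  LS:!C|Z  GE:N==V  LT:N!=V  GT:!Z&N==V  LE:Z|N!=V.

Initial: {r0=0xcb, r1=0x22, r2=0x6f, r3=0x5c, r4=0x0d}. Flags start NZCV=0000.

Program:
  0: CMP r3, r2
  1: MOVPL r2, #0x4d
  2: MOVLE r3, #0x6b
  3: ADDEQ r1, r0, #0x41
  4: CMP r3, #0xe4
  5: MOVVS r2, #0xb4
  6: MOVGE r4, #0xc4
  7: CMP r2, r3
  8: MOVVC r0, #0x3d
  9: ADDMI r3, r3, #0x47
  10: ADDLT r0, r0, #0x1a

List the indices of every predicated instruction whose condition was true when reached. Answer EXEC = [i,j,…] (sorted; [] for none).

EXEC = [2,5,6,10]

0: ✓ CMP  NZCV=1000
1: · MOVPL
2: ✓ MOVLE  r3←0x6b
3: · ADDEQ
4: ✓ CMP  NZCV=1001
5: ✓ MOVVS  r2←0xb4
6: ✓ MOVGE  r4←0xc4
7: ✓ CMP  NZCV=0011
8: · MOVVC
9: · ADDMI
10: ✓ ADDLT  r0←0xe5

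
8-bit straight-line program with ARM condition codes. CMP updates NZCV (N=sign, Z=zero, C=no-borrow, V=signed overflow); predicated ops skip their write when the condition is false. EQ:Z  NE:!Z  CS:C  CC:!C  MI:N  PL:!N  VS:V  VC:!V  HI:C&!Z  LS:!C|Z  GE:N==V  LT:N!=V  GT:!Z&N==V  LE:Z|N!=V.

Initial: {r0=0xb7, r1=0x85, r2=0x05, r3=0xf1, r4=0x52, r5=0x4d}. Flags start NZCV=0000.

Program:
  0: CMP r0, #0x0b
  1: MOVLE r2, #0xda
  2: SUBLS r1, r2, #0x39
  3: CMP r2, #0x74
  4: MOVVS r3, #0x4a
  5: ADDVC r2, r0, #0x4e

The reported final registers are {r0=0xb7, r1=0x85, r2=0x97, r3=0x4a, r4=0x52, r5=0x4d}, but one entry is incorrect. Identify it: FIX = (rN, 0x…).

[0] flags=1010 → (cmp)
[1] flags=1010 LE?T → r2=0xda
[2] flags=1010 LS?F → skip
[3] flags=0011 → (cmp)
[4] flags=0011 VS?T → r3=0x4a
[5] flags=0011 VC?F → skip

FIX = (r2, 0xda)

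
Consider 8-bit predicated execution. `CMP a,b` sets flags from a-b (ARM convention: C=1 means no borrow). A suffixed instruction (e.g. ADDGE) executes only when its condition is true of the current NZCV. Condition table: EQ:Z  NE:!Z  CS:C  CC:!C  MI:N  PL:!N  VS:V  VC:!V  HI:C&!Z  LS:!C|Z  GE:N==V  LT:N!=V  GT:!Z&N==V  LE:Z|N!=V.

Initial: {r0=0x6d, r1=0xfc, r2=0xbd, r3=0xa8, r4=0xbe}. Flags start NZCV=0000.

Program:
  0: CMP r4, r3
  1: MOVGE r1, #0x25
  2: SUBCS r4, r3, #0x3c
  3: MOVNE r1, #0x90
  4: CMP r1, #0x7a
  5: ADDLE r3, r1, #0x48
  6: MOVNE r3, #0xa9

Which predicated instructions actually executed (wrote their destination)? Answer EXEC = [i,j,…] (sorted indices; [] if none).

0: ✓ CMP  NZCV=0010
1: ✓ MOVGE  r1←0x25
2: ✓ SUBCS  r4←0x6c
3: ✓ MOVNE  r1←0x90
4: ✓ CMP  NZCV=0011
5: ✓ ADDLE  r3←0xd8
6: ✓ MOVNE  r3←0xa9

EXEC = [1,2,3,5,6]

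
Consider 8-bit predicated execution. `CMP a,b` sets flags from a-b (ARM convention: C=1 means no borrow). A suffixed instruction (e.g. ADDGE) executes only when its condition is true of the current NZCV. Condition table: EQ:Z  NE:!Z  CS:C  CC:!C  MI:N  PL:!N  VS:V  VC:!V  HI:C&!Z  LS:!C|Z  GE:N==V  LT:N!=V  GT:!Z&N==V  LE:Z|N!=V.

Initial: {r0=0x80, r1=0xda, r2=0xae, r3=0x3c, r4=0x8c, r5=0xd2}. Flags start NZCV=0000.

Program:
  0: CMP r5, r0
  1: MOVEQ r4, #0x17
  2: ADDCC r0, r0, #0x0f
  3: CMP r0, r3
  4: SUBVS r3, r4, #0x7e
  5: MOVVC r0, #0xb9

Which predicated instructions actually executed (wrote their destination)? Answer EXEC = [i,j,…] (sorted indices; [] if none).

[0] flags=0010 → (cmp)
[1] flags=0010 EQ?F → skip
[2] flags=0010 CC?F → skip
[3] flags=0011 → (cmp)
[4] flags=0011 VS?T → r3=0x0e
[5] flags=0011 VC?F → skip

EXEC = [4]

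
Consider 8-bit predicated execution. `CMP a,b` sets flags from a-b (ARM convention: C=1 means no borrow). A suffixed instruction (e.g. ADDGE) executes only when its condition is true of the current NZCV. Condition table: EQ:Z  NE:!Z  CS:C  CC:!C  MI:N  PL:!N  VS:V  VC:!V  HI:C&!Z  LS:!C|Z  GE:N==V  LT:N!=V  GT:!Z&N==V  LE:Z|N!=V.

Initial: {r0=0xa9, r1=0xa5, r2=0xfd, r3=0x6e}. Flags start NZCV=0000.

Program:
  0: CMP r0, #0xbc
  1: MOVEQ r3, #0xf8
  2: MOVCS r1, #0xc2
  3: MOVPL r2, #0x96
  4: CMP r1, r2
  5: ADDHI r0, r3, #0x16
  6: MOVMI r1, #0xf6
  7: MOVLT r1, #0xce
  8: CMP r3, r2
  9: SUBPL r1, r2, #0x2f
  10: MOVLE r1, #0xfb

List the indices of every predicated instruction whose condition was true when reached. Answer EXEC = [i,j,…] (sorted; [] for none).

EXEC = [6,7,9]

0: ✓ CMP  NZCV=1000
1: · MOVEQ
2: · MOVCS
3: · MOVPL
4: ✓ CMP  NZCV=1000
5: · ADDHI
6: ✓ MOVMI  r1←0xf6
7: ✓ MOVLT  r1←0xce
8: ✓ CMP  NZCV=0000
9: ✓ SUBPL  r1←0xce
10: · MOVLE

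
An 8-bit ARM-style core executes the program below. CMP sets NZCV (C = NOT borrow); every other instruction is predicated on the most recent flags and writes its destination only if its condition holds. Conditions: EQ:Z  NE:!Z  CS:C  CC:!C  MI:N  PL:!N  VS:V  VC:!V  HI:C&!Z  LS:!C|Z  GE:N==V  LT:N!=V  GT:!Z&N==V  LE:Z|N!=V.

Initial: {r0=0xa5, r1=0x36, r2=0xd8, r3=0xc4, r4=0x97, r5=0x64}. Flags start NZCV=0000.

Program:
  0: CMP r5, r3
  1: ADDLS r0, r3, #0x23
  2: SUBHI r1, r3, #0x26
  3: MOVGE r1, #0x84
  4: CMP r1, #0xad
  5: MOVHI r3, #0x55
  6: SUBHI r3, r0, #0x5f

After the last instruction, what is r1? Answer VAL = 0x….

[0] flags=1001 → (cmp)
[1] flags=1001 LS?T → r0=0xe7
[2] flags=1001 HI?F → skip
[3] flags=1001 GE?T → r1=0x84
[4] flags=1000 → (cmp)
[5] flags=1000 HI?F → skip
[6] flags=1000 HI?F → skip

VAL = 0x84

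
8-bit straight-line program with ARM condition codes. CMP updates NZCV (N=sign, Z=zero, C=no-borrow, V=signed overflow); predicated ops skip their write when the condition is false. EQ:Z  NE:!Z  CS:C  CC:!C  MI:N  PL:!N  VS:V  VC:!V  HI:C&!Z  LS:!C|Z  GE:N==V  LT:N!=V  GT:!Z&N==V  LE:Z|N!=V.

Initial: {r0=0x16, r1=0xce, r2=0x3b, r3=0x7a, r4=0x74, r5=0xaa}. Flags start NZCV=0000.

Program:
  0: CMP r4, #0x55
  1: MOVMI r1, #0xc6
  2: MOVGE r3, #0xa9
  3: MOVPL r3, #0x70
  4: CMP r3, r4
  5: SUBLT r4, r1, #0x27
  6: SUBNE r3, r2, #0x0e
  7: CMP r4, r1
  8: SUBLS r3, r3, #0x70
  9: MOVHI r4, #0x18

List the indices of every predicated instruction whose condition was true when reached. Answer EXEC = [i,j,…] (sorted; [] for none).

EXEC = [2,3,5,6,8]

0: ✓ CMP  NZCV=0010
1: · MOVMI
2: ✓ MOVGE  r3←0xa9
3: ✓ MOVPL  r3←0x70
4: ✓ CMP  NZCV=1000
5: ✓ SUBLT  r4←0xa7
6: ✓ SUBNE  r3←0x2d
7: ✓ CMP  NZCV=1000
8: ✓ SUBLS  r3←0xbd
9: · MOVHI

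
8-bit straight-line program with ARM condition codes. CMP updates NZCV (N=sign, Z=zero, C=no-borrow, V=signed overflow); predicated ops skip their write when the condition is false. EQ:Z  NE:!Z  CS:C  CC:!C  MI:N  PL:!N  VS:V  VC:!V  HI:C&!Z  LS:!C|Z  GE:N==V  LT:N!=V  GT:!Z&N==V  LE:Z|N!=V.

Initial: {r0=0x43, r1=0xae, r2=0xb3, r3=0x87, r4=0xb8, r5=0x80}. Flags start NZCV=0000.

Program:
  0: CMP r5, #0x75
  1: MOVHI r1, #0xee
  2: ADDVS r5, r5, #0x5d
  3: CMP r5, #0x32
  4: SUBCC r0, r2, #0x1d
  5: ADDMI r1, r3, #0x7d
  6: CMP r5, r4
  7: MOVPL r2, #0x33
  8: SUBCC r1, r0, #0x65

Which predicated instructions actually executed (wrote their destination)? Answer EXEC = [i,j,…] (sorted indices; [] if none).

0: ✓ CMP  NZCV=0011
1: ✓ MOVHI  r1←0xee
2: ✓ ADDVS  r5←0xdd
3: ✓ CMP  NZCV=1010
4: · SUBCC
5: ✓ ADDMI  r1←0x04
6: ✓ CMP  NZCV=0010
7: ✓ MOVPL  r2←0x33
8: · SUBCC

EXEC = [1,2,5,7]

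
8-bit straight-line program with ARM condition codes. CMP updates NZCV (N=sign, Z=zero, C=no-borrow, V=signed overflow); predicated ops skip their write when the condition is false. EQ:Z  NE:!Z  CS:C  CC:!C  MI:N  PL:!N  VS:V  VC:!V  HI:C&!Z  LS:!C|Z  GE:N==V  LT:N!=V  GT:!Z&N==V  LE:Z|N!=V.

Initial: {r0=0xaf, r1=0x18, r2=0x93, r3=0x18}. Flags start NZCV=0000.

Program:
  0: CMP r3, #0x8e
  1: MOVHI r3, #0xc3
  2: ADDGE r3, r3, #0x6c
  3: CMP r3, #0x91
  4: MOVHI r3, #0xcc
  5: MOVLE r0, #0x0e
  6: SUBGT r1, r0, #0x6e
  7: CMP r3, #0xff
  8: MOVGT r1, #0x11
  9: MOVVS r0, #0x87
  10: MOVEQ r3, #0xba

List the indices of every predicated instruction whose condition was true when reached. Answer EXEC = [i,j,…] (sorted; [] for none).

0: ✓ CMP  NZCV=1001
1: · MOVHI
2: ✓ ADDGE  r3←0x84
3: ✓ CMP  NZCV=1000
4: · MOVHI
5: ✓ MOVLE  r0←0x0e
6: · SUBGT
7: ✓ CMP  NZCV=1000
8: · MOVGT
9: · MOVVS
10: · MOVEQ

EXEC = [2,5]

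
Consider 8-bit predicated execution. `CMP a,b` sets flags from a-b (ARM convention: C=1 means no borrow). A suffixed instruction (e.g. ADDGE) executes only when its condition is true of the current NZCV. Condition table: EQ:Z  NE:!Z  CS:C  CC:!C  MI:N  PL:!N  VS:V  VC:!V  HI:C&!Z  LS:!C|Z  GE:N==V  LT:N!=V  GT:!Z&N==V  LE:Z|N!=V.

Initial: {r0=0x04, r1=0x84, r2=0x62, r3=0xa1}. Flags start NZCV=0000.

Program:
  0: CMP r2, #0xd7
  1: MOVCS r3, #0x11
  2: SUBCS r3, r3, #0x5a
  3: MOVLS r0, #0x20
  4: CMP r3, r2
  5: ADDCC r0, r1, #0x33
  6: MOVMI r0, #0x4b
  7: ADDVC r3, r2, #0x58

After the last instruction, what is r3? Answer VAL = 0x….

VAL = 0xa1

[0] flags=1001 → (cmp)
[1] flags=1001 CS?F → skip
[2] flags=1001 CS?F → skip
[3] flags=1001 LS?T → r0=0x20
[4] flags=0011 → (cmp)
[5] flags=0011 CC?F → skip
[6] flags=0011 MI?F → skip
[7] flags=0011 VC?F → skip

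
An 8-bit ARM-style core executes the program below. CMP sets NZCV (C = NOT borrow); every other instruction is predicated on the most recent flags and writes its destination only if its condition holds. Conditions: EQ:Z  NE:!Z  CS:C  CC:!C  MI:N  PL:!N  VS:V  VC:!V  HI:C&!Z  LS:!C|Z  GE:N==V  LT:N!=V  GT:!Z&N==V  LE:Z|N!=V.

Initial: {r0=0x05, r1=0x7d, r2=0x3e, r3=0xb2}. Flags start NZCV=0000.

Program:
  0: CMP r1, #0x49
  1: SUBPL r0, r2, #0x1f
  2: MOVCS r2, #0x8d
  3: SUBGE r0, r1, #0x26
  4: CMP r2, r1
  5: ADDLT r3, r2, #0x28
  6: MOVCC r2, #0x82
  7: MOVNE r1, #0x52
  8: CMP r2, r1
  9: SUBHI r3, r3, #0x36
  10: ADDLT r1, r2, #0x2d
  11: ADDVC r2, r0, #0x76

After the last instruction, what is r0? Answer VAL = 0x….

0: ✓ CMP  NZCV=0010
1: ✓ SUBPL  r0←0x1f
2: ✓ MOVCS  r2←0x8d
3: ✓ SUBGE  r0←0x57
4: ✓ CMP  NZCV=0011
5: ✓ ADDLT  r3←0xb5
6: · MOVCC
7: ✓ MOVNE  r1←0x52
8: ✓ CMP  NZCV=0011
9: ✓ SUBHI  r3←0x7f
10: ✓ ADDLT  r1←0xba
11: · ADDVC

VAL = 0x57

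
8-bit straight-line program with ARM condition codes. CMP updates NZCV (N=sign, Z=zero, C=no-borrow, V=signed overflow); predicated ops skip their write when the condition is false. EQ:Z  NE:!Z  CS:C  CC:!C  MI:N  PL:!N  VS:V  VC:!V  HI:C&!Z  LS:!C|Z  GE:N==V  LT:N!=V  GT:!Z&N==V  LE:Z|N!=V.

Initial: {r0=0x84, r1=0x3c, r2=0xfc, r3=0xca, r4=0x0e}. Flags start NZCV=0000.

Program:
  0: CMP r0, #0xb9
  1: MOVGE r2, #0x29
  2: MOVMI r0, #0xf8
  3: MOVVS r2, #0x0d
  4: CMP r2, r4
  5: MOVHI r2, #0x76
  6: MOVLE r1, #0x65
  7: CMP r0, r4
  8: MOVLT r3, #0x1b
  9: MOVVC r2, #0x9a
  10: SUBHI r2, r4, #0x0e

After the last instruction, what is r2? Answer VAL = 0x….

0: ✓ CMP  NZCV=1000
1: · MOVGE
2: ✓ MOVMI  r0←0xf8
3: · MOVVS
4: ✓ CMP  NZCV=1010
5: ✓ MOVHI  r2←0x76
6: ✓ MOVLE  r1←0x65
7: ✓ CMP  NZCV=1010
8: ✓ MOVLT  r3←0x1b
9: ✓ MOVVC  r2←0x9a
10: ✓ SUBHI  r2←0x00

VAL = 0x00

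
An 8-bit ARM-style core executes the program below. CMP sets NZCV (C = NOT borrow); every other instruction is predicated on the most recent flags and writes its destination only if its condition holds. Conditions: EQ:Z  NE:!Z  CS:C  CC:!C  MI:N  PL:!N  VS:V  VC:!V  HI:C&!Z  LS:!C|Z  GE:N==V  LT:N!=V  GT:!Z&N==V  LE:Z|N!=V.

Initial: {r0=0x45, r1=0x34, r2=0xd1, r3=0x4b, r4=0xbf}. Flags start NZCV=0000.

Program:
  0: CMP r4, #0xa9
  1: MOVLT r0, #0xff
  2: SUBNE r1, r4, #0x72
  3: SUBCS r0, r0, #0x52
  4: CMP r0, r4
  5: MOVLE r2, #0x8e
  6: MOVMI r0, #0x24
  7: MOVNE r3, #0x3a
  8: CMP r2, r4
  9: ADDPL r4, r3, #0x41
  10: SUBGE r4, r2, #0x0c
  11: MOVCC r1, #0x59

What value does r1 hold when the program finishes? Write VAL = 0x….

VAL = 0x4d

[0] flags=0010 → (cmp)
[1] flags=0010 LT?F → skip
[2] flags=0010 NE?T → r1=0x4d
[3] flags=0010 CS?T → r0=0xf3
[4] flags=0010 → (cmp)
[5] flags=0010 LE?F → skip
[6] flags=0010 MI?F → skip
[7] flags=0010 NE?T → r3=0x3a
[8] flags=0010 → (cmp)
[9] flags=0010 PL?T → r4=0x7b
[10] flags=0010 GE?T → r4=0xc5
[11] flags=0010 CC?F → skip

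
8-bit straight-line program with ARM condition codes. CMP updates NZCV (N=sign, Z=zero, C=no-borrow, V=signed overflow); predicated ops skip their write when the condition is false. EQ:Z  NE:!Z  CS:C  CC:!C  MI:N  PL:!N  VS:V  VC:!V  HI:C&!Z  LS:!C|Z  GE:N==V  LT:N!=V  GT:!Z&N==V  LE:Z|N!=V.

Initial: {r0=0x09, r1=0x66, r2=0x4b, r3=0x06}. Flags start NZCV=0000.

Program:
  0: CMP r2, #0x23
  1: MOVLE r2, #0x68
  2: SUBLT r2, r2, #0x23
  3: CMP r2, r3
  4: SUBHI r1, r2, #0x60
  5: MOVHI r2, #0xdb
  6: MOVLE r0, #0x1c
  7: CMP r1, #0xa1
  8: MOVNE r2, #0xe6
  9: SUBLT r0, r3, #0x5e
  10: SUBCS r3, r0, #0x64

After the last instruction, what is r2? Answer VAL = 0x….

0: ✓ CMP  NZCV=0010
1: · MOVLE
2: · SUBLT
3: ✓ CMP  NZCV=0010
4: ✓ SUBHI  r1←0xeb
5: ✓ MOVHI  r2←0xdb
6: · MOVLE
7: ✓ CMP  NZCV=0010
8: ✓ MOVNE  r2←0xe6
9: · SUBLT
10: ✓ SUBCS  r3←0xa5

VAL = 0xe6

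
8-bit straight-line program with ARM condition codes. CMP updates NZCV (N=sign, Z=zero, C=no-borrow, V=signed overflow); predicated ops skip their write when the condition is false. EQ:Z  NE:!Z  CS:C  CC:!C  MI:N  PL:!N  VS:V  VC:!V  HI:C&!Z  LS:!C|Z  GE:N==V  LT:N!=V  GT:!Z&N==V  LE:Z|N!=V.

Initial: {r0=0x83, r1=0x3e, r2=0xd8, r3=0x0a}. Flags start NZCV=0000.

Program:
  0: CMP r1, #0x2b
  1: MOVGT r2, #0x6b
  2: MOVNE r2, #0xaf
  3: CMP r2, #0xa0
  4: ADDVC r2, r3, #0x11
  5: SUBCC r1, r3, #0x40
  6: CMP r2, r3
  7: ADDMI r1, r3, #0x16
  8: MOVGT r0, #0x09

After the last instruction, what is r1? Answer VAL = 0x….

VAL = 0x3e

[0] flags=0010 → (cmp)
[1] flags=0010 GT?T → r2=0x6b
[2] flags=0010 NE?T → r2=0xaf
[3] flags=0010 → (cmp)
[4] flags=0010 VC?T → r2=0x1b
[5] flags=0010 CC?F → skip
[6] flags=0010 → (cmp)
[7] flags=0010 MI?F → skip
[8] flags=0010 GT?T → r0=0x09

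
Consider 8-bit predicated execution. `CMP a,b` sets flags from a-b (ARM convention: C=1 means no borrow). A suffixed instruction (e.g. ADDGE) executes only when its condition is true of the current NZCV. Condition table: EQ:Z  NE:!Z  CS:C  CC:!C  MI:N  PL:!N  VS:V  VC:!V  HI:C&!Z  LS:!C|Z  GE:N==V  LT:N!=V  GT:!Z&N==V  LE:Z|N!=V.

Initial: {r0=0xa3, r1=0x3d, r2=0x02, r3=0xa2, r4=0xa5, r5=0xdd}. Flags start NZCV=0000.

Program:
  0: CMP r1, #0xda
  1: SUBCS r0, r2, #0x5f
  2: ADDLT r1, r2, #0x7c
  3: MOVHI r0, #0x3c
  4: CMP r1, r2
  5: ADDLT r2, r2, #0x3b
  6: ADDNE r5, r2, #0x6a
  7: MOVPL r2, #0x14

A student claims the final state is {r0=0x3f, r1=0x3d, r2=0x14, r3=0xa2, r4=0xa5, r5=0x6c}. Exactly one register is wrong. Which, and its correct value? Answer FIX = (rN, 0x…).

0: ✓ CMP  NZCV=0000
1: · SUBCS
2: · ADDLT
3: · MOVHI
4: ✓ CMP  NZCV=0010
5: · ADDLT
6: ✓ ADDNE  r5←0x6c
7: ✓ MOVPL  r2←0x14

FIX = (r0, 0xa3)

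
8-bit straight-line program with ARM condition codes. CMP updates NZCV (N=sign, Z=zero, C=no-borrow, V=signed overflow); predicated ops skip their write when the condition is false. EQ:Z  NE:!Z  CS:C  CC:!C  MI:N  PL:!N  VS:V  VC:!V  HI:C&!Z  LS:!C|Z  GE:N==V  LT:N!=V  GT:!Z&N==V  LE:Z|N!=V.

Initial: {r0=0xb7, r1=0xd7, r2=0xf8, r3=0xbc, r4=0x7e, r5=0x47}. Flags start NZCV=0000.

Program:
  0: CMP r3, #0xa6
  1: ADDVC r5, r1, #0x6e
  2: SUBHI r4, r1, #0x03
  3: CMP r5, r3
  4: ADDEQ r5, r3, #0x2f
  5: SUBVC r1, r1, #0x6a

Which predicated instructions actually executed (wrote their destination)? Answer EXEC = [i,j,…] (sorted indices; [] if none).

[0] flags=0010 → (cmp)
[1] flags=0010 VC?T → r5=0x45
[2] flags=0010 HI?T → r4=0xd4
[3] flags=1001 → (cmp)
[4] flags=1001 EQ?F → skip
[5] flags=1001 VC?F → skip

EXEC = [1,2]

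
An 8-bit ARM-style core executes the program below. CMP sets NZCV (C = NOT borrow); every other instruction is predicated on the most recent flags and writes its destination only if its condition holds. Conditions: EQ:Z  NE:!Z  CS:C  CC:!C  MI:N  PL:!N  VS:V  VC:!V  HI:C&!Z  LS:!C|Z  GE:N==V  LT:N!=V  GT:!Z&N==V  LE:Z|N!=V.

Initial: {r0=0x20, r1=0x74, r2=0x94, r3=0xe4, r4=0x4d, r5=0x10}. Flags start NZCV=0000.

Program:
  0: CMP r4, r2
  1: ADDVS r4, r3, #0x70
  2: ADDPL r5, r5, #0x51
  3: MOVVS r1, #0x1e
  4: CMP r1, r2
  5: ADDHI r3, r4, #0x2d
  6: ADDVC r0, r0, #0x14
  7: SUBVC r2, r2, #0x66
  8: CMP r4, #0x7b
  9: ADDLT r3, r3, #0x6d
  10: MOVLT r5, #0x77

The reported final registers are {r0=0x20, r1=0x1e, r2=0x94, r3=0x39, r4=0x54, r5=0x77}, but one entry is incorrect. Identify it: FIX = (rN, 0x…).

FIX = (r3, 0x51)

0: ✓ CMP  NZCV=1001
1: ✓ ADDVS  r4←0x54
2: · ADDPL
3: ✓ MOVVS  r1←0x1e
4: ✓ CMP  NZCV=1001
5: · ADDHI
6: · ADDVC
7: · SUBVC
8: ✓ CMP  NZCV=1000
9: ✓ ADDLT  r3←0x51
10: ✓ MOVLT  r5←0x77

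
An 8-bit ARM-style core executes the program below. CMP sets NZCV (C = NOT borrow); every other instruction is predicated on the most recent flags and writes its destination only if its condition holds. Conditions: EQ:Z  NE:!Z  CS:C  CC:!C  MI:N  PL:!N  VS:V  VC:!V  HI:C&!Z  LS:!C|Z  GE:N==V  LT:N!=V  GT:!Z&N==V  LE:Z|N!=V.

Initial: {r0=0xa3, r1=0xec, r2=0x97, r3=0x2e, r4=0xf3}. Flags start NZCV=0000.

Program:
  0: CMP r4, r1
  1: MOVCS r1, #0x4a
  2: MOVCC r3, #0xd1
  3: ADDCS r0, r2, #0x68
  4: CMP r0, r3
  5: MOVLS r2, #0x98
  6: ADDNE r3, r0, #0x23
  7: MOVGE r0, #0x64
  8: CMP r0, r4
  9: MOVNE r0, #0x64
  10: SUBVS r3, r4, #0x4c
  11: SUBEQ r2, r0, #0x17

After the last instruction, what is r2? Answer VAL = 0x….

[0] flags=0010 → (cmp)
[1] flags=0010 CS?T → r1=0x4a
[2] flags=0010 CC?F → skip
[3] flags=0010 CS?T → r0=0xff
[4] flags=1010 → (cmp)
[5] flags=1010 LS?F → skip
[6] flags=1010 NE?T → r3=0x22
[7] flags=1010 GE?F → skip
[8] flags=0010 → (cmp)
[9] flags=0010 NE?T → r0=0x64
[10] flags=0010 VS?F → skip
[11] flags=0010 EQ?F → skip

VAL = 0x97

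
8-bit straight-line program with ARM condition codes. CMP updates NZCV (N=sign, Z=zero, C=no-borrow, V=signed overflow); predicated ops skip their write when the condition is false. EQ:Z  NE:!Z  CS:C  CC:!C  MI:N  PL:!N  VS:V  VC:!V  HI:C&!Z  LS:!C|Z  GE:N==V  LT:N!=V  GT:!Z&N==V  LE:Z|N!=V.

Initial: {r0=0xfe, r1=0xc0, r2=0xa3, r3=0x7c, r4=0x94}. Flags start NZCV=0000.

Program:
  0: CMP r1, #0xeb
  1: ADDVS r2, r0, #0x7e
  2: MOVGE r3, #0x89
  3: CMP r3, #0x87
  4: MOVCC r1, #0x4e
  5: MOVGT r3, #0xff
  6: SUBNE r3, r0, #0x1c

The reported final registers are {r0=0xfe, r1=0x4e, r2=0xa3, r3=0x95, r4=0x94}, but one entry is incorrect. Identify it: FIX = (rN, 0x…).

0: ✓ CMP  NZCV=1000
1: · ADDVS
2: · MOVGE
3: ✓ CMP  NZCV=1001
4: ✓ MOVCC  r1←0x4e
5: ✓ MOVGT  r3←0xff
6: ✓ SUBNE  r3←0xe2

FIX = (r3, 0xe2)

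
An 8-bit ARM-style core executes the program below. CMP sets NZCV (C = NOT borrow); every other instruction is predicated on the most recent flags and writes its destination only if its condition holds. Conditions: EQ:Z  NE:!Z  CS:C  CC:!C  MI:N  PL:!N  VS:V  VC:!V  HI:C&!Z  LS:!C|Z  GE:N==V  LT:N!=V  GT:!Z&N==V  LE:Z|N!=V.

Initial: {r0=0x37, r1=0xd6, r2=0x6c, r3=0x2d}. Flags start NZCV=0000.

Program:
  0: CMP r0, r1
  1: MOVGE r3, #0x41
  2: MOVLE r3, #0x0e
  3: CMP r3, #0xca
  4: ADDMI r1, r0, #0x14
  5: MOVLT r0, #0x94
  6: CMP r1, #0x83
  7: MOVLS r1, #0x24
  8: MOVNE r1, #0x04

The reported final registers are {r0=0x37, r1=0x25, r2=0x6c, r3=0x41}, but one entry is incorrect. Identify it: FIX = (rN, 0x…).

FIX = (r1, 0x04)

[0] flags=0000 → (cmp)
[1] flags=0000 GE?T → r3=0x41
[2] flags=0000 LE?F → skip
[3] flags=0000 → (cmp)
[4] flags=0000 MI?F → skip
[5] flags=0000 LT?F → skip
[6] flags=0010 → (cmp)
[7] flags=0010 LS?F → skip
[8] flags=0010 NE?T → r1=0x04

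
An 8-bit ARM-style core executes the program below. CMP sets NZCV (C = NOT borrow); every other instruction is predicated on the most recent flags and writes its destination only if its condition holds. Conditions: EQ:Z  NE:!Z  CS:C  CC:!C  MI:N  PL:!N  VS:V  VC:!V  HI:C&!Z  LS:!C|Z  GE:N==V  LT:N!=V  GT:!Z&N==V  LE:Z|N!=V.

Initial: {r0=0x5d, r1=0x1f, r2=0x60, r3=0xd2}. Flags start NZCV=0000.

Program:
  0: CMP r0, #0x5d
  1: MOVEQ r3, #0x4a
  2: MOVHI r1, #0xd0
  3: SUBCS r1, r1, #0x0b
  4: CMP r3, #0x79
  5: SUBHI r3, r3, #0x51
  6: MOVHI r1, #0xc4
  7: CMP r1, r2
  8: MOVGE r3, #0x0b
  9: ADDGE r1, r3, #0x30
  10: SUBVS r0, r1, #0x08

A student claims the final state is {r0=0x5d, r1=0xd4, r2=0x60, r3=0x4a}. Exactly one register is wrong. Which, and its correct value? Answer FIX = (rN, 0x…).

FIX = (r1, 0x14)

0: ✓ CMP  NZCV=0110
1: ✓ MOVEQ  r3←0x4a
2: · MOVHI
3: ✓ SUBCS  r1←0x14
4: ✓ CMP  NZCV=1000
5: · SUBHI
6: · MOVHI
7: ✓ CMP  NZCV=1000
8: · MOVGE
9: · ADDGE
10: · SUBVS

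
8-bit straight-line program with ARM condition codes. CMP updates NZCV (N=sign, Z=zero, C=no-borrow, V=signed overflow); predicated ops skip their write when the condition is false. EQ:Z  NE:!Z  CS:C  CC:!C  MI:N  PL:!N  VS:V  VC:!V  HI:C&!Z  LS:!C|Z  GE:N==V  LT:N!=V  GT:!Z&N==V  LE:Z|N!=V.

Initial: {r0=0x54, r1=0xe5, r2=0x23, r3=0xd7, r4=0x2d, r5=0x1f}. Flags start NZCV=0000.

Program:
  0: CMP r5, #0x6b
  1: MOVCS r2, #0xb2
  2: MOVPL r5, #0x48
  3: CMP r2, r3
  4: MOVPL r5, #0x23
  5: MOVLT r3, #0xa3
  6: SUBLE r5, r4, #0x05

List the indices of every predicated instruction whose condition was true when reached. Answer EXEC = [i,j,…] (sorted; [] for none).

0: ✓ CMP  NZCV=1000
1: · MOVCS
2: · MOVPL
3: ✓ CMP  NZCV=0000
4: ✓ MOVPL  r5←0x23
5: · MOVLT
6: · SUBLE

EXEC = [4]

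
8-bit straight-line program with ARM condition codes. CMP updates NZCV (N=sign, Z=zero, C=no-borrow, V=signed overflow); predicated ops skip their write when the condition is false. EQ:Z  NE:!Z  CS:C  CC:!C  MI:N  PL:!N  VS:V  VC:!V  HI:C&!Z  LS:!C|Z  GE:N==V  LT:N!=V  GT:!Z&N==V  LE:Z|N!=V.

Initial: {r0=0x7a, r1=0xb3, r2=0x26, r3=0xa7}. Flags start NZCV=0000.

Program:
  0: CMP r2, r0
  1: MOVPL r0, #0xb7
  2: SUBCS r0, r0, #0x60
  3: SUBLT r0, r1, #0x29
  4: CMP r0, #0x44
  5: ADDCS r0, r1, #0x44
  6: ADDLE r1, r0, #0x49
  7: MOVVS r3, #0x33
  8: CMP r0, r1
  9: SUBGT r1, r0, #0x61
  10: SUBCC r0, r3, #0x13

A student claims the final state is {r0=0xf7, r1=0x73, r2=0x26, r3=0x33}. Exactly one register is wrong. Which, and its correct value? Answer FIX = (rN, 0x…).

FIX = (r1, 0x40)

[0] flags=1000 → (cmp)
[1] flags=1000 PL?F → skip
[2] flags=1000 CS?F → skip
[3] flags=1000 LT?T → r0=0x8a
[4] flags=0011 → (cmp)
[5] flags=0011 CS?T → r0=0xf7
[6] flags=0011 LE?T → r1=0x40
[7] flags=0011 VS?T → r3=0x33
[8] flags=1010 → (cmp)
[9] flags=1010 GT?F → skip
[10] flags=1010 CC?F → skip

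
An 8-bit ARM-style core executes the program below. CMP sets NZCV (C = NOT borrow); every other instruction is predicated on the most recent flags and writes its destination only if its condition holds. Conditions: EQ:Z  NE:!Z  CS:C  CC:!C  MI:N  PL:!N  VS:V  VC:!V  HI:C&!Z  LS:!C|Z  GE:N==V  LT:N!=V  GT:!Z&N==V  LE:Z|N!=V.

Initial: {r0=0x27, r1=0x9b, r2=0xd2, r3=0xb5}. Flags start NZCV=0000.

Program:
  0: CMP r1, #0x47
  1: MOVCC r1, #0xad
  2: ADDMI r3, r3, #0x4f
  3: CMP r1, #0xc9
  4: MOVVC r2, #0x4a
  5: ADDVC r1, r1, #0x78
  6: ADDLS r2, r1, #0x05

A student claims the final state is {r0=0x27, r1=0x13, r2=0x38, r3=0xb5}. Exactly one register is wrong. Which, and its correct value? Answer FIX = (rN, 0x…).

[0] flags=0011 → (cmp)
[1] flags=0011 CC?F → skip
[2] flags=0011 MI?F → skip
[3] flags=1000 → (cmp)
[4] flags=1000 VC?T → r2=0x4a
[5] flags=1000 VC?T → r1=0x13
[6] flags=1000 LS?T → r2=0x18

FIX = (r2, 0x18)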